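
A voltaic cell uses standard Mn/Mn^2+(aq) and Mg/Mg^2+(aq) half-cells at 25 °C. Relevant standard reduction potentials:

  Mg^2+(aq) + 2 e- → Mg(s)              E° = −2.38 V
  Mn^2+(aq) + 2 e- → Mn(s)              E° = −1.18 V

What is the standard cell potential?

+1.20 V

Of the two couples in this cell, the one with the more positive reduction potential is reduced at the cathode: here that is Mn²⁺/Mn (−1.18 V); Mg²⁺/Mg (−2.38 V) is the anode.
E°cell = E°(cathode) − E°(anode) = −1.18 − (−2.38) = +1.20 V.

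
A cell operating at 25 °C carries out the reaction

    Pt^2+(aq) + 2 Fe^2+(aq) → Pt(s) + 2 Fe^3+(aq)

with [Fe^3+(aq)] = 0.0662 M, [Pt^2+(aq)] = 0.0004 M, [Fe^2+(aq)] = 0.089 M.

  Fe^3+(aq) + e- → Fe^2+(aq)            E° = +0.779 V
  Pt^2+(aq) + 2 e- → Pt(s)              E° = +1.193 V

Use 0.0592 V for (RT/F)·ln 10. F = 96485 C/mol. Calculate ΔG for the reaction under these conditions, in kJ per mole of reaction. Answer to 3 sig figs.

With Pt²⁺/Pt reduced at the cathode, E°cell = +1.193 − (+0.779) = +0.414 V and n = 2.
Q = [Fe^3+(aq)]^2 / ([Pt^2+(aq)]·[Fe^2+(aq)]^2) = 1.38×10^3, so log Q = 3.141 and E = +0.414 − (0.0592/2)(3.141) = +0.3210 V.
Finally ΔG = −nFE = −(2)(96485 C/mol)(+0.3210 V) = −61.9 kJ/mol.

−61.9 kJ/mol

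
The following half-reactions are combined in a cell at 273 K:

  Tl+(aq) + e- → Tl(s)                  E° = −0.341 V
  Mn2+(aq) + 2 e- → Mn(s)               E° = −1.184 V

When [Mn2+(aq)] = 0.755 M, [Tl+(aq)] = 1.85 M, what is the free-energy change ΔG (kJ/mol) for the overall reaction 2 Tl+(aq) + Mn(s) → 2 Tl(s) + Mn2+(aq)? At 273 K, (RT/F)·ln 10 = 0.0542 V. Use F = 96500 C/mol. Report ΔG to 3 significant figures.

The standard cell potential is −0.341 − (−1.184) = +0.843 V, with n = 2 electrons in the balanced equation.
Here Q = [Mn2+(aq)] / [Tl+(aq)]^2 = 0.221 (log Q = −0.656), giving E = +0.843 − (0.0542/2)·(−0.656) = +0.8608 V.
ΔG = −nFE = −(2)(96500)(+0.8608) J/mol = −166 kJ/mol.

−166 kJ/mol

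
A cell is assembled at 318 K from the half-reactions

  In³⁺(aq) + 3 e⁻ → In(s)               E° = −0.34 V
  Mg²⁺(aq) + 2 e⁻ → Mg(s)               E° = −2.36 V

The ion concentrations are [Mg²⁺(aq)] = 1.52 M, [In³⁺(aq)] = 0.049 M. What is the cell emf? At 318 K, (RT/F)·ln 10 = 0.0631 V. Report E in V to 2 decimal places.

+1.99 V

The In³⁺/In couple has the more positive E°, so it is the cathode; Mg²⁺/Mg is the anode.
E°cell = −0.34 − (−2.36) = +2.02 V, with n = 6 electrons transferred.
The balanced reaction is 2 In³⁺(aq) + 3 Mg(s) → 2 In(s) + 3 Mg²⁺(aq), so Q = [Mg²⁺(aq)]^3 / [In³⁺(aq)]^2 = 1.46×10^3 and log Q = 3.165.
Applying E = E° − (RT ln10/nF)·log Q gives +2.02 − (0.0631/6)(3.165) = +1.99 V.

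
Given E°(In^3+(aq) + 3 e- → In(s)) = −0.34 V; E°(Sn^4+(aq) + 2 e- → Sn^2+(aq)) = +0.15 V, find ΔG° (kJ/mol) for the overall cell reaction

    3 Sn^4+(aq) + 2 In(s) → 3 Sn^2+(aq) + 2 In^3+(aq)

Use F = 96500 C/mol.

−284 kJ/mol

In the reaction as written Sn^4+(aq) is reduced, so the Sn⁴⁺/Sn²⁺ couple is the cathode and In³⁺/In is the anode.
E°cell = +0.15 − (−0.34) = +0.49 V; balancing electrons gives n = 6.
ΔG° = −nFE°cell = −(6)(96500)(+0.49) J/mol = −284 kJ/mol.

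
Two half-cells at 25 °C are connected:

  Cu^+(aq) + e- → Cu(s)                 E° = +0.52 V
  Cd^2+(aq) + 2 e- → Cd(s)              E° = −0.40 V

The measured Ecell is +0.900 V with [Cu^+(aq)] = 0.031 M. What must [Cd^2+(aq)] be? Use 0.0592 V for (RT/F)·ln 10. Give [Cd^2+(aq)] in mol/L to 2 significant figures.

With Cu⁺/Cu at the cathode and Cd²⁺/Cd at the anode, E°cell = +0.52 − (−0.40) = +0.92 V (n = 2).
Rearranging E = E° − (0.0592/n)·log Q gives log Q = 2(+0.92 − (+0.900))/0.0592 = 0.676.
Balancing electrons gives 2 Cu^+(aq) + Cd(s) → 2 Cu(s) + Cd^2+(aq); thus Q = [Cd^2+(aq)] / [Cu^+(aq)]^2.
Solving for the unknown gives log [Cd^2+(aq)] = −2.341, so [Cd^2+(aq)] ≈ 0.0046 M.

0.0046 M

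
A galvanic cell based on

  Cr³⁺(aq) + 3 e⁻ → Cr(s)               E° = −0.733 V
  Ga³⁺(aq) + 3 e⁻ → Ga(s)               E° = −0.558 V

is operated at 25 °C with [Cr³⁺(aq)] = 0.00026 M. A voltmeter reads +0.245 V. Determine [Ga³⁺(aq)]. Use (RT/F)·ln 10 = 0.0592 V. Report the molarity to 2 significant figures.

The Ga³⁺/Ga couple has the larger reduction potential, so it is the cathode: E°cell = −0.558 − (−0.733) = +0.175 V and n = 3.
From the Nernst equation, log Q = n(E° − E)/0.0592 = 3·(+0.175 − (+0.245))/0.0592 = −3.547.
Balancing electrons gives Ga³⁺(aq) + Cr(s) → Ga(s) + Cr³⁺(aq); thus Q = [Cr³⁺(aq)] / [Ga³⁺(aq)].
Solving for the unknown gives log [Ga³⁺(aq)] = −0.038, so [Ga³⁺(aq)] ≈ 0.92 M.

0.92 M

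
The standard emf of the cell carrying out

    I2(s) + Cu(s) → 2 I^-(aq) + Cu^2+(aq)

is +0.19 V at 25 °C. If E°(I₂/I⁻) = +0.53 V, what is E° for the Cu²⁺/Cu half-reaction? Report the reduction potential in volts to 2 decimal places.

+0.34 V

In the reaction as written the I₂/I⁻ couple is reduced (cathode) and Cu²⁺/Cu is oxidized (anode), so E°cell = E°(I₂/I⁻) − E°(Cu²⁺/Cu).
E°(Cu²⁺/Cu) = E°(cathode) − E°cell = +0.53 − (+0.19) = +0.34 V.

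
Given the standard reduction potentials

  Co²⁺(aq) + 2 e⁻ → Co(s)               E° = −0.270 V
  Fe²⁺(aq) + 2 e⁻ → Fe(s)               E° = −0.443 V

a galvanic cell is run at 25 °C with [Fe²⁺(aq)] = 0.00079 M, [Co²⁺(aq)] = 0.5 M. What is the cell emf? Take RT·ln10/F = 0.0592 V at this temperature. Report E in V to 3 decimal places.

+0.256 V

Co²⁺/Co is reduced (cathode, E° = −0.270 V) and Fe²⁺/Fe is oxidized (anode).
E°cell = E°cat − E°an = −0.270 − (−0.443) = +0.173 V; n = 2.
For the overall reaction Co²⁺(aq) + Fe(s) → Co(s) + Fe²⁺(aq), Q = [Fe²⁺(aq)] / [Co²⁺(aq)] = 0.00158, giving log Q = −2.801.
Applying E = E° − (RT ln10/nF)·log Q gives +0.173 − (0.0592/2)(−2.801) = +0.256 V.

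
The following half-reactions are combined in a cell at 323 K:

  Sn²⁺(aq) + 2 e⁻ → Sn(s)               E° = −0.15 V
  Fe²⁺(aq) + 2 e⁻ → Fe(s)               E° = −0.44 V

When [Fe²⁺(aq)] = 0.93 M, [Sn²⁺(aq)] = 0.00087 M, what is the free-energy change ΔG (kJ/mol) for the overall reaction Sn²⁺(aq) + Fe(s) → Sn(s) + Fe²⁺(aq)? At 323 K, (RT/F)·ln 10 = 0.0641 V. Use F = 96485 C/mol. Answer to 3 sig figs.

−37.2 kJ/mol

E°cell = −0.15 − (−0.44) = +0.29 V; the balanced reaction transfers n = 2 electrons.
Q = [Fe²⁺(aq)] / [Sn²⁺(aq)] = 1.07×10^3, so log Q = 3.029 and E = +0.29 − (0.0641/2)(3.029) = +0.1929 V.
ΔG = −nFE = −(2)(96485)(+0.1929) J/mol = −37.2 kJ/mol.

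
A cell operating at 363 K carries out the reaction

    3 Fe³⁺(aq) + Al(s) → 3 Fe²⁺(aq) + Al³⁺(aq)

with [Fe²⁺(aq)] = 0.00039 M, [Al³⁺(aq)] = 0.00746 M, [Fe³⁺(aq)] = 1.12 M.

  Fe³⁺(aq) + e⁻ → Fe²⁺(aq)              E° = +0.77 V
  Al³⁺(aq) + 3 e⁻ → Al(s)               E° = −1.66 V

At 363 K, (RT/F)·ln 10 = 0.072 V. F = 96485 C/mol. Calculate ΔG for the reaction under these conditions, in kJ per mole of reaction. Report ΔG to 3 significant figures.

−790 kJ/mol

The standard cell potential is +0.77 − (−1.66) = +2.43 V, with n = 3 electrons in the balanced equation.
The reaction quotient is ([Fe²⁺(aq)]^3·[Al³⁺(aq)]) / [Fe³⁺(aq)]^3 = 3.15×10^−13; by Nernst, E = +2.43 − (0.072/3)(−12.502) = +2.7300 V.
Then ΔG = −nFE = −3 × 96485 × +2.7300 J/mol = −790 kJ/mol.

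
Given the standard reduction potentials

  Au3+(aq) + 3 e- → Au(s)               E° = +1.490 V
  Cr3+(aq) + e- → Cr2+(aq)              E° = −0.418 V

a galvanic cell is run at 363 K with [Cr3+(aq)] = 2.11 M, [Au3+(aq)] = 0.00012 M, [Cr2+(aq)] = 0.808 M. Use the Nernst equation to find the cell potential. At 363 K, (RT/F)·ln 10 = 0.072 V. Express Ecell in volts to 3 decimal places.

Au³⁺/Au is reduced (cathode, E° = +1.490 V) and Cr³⁺/Cr²⁺ is oxidized (anode).
The standard potential is +1.490 − (−0.418) = +1.908 V and the balanced reaction transfers n = 3 electrons.
Balancing gives Au3+(aq) + 3 Cr2+(aq) → Au(s) + 3 Cr3+(aq); hence Q = [Cr3+(aq)]^3 / ([Au3+(aq)]·[Cr2+(aq)]^3) = 1.48×10^5 (log Q = 5.171).
By the Nernst equation, E = +1.908 − (0.072/3)·(5.171) = +1.784 V.

+1.784 V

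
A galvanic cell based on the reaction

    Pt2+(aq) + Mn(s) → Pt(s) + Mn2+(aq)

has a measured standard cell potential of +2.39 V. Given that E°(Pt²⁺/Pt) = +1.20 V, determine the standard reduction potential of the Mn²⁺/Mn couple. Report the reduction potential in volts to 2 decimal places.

In the reaction as written the Pt²⁺/Pt couple is reduced (cathode) and Mn²⁺/Mn is oxidized (anode), so E°cell = E°(Pt²⁺/Pt) − E°(Mn²⁺/Mn).
E°(Mn²⁺/Mn) = E°(cathode) − E°cell = +1.20 − (+2.39) = −1.19 V.

−1.19 V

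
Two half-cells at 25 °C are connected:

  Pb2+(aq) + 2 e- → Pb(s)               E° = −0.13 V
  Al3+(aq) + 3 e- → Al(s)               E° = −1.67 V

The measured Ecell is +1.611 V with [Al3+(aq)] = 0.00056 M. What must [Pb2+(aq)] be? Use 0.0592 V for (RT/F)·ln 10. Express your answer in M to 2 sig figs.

1.7 M

Pb²⁺/Pb is the cathode (higher E°); E°cell = −0.13 − (−1.67) = +1.54 V with n = 6.
Rearranging E = E° − (0.0592/n)·log Q gives log Q = 6(+1.54 − (+1.611))/0.0592 = −7.196.
For 3 Pb2+(aq) + 2 Al(s) → 3 Pb(s) + 2 Al3+(aq), the reaction quotient is Q = [Al3+(aq)]^2 / [Pb2+(aq)]^3.
Solving for the unknown gives log [Pb2+(aq)] = 0.231, so [Pb2+(aq)] ≈ 1.7 M.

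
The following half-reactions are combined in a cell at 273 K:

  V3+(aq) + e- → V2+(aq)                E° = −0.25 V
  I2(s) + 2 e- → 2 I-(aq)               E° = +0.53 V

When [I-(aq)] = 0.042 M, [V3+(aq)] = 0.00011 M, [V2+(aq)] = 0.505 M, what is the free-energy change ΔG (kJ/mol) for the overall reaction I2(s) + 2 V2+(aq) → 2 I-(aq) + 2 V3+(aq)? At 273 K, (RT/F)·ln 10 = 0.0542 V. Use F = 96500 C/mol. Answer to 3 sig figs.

The standard cell potential is +0.53 − (−0.25) = +0.78 V, with n = 2 electrons in the balanced equation.
Here Q = ([I-(aq)]^2·[V3+(aq)]^2) / [V2+(aq)]^2 = 8.37×10^−11 (log Q = −10.077), giving E = +0.78 − (0.0542/2)·(−10.077) = +1.0531 V.
Finally ΔG = −nFE = −(2)(96500 C/mol)(+1.0531 V) = −203 kJ/mol.

−203 kJ/mol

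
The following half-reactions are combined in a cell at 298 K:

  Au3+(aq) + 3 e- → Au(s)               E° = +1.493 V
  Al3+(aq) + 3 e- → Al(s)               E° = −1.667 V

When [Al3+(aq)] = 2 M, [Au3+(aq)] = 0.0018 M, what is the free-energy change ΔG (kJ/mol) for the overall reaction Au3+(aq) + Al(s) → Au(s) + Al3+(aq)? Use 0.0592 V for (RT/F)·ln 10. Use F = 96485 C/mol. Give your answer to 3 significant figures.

−897 kJ/mol

E°cell = +1.493 − (−1.667) = +3.160 V; the balanced reaction transfers n = 3 electrons.
Q = [Al3+(aq)] / [Au3+(aq)] = 1.11×10^3, so log Q = 3.046 and E = +3.160 − (0.0592/3)(3.046) = +3.0999 V.
Finally ΔG = −nFE = −(3)(96485 C/mol)(+3.0999 V) = −897 kJ/mol.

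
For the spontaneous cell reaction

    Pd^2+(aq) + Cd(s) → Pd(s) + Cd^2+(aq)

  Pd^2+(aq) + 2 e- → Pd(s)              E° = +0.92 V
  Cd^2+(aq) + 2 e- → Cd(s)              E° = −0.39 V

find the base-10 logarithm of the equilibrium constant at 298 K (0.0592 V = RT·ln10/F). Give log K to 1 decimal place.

The Pd²⁺/Pd couple is reduced (cathode); E°cell = +0.92 − (−0.39) = +1.31 V with n = 2.
At equilibrium E = 0, so log K = nE°cell / 0.0592 = (2)(+1.31) / 0.0592 = 44.3.

log K = 44.3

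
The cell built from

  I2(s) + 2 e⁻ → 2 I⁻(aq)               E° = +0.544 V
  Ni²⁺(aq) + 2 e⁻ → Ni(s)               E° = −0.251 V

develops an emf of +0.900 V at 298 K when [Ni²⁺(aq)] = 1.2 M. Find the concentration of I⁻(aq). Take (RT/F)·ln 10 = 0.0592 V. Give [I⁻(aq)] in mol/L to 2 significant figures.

With I₂/I⁻ at the cathode and Ni²⁺/Ni at the anode, E°cell = +0.544 − (−0.251) = +0.795 V (n = 2).
Rearranging E = E° − (0.0592/n)·log Q gives log Q = 2(+0.795 − (+0.900))/0.0592 = −3.547.
For I2(s) + Ni(s) → 2 I⁻(aq) + Ni²⁺(aq), the reaction quotient is Q = [I⁻(aq)]^2·[Ni²⁺(aq)].
Solving for the unknown gives log [I⁻(aq)] = −1.813, so [I⁻(aq)] ≈ 0.015 M.

0.015 M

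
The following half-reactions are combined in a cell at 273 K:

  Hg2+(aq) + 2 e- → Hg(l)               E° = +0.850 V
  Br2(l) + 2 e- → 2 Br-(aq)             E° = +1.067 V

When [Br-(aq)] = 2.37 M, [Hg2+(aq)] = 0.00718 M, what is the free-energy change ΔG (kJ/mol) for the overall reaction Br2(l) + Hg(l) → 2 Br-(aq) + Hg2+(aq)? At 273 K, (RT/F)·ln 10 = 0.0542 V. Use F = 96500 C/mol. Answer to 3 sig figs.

−49.2 kJ/mol

E°cell = +1.067 − (+0.850) = +0.217 V; the balanced reaction transfers n = 2 electrons.
Q = [Br-(aq)]^2·[Hg2+(aq)] = 0.0403, so log Q = −1.394 and E = +0.217 − (0.0542/2)(−1.394) = +0.2548 V.
Then ΔG = −nFE = −2 × 96500 × +0.2548 J/mol = −49.2 kJ/mol.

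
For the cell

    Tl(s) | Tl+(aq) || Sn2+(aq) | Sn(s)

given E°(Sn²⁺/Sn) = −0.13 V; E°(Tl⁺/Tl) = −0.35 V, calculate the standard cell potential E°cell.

By convention the left-hand electrode in cell notation is the anode (oxidation) and the right-hand electrode is the cathode (reduction).
E°cell = E°(right) − E°(left) = −0.13 − (−0.35) = +0.22 V.

+0.22 V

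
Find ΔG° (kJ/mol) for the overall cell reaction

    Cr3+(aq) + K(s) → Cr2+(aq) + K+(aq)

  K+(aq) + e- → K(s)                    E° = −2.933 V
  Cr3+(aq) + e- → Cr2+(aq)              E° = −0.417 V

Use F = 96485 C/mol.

−243 kJ/mol

In the reaction as written Cr3+(aq) is reduced, so the Cr³⁺/Cr²⁺ couple is the cathode and K⁺/K is the anode.
E°cell = −0.417 − (−2.933) = +2.516 V; balancing electrons gives n = 1.
ΔG° = −nFE°cell = −(1)(96485)(+2.516) J/mol = −243 kJ/mol.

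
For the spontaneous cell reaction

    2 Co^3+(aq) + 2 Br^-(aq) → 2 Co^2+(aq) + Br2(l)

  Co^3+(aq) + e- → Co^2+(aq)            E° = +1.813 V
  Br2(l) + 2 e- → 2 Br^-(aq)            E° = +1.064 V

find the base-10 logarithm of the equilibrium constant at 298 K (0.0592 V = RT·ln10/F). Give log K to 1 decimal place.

The Co³⁺/Co²⁺ couple is reduced (cathode); E°cell = +1.813 − (+1.064) = +0.749 V with n = 2.
At equilibrium E = 0, so log K = nE°cell / 0.0592 = (2)(+0.749) / 0.0592 = 25.3.

log K = 25.3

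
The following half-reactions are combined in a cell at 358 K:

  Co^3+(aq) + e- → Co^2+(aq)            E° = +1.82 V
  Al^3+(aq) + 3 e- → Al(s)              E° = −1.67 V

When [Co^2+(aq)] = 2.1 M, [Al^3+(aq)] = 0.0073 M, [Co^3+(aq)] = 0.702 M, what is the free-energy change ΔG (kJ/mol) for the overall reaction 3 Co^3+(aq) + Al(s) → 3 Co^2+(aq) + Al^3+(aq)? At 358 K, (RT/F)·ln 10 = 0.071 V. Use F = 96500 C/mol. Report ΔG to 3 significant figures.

−1020 kJ/mol

With Co³⁺/Co²⁺ reduced at the cathode, E°cell = +1.82 − (−1.67) = +3.49 V and n = 3.
Q = ([Co^2+(aq)]^3·[Al^3+(aq)]) / [Co^3+(aq)]^3 = 0.195, so log Q = −0.709 and E = +3.49 − (0.071/3)(−0.709) = +3.5068 V.
Then ΔG = −nFE = −3 × 96500 × +3.5068 J/mol = −1020 kJ/mol.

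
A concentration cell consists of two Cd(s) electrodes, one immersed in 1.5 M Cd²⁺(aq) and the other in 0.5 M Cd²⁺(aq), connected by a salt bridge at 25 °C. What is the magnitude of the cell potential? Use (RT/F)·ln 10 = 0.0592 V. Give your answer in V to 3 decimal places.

0.014 V

For a concentration cell E°cell = 0, since both electrodes use the same couple.
The compartment with the higher Cd²⁺(aq) concentration (1.5 M) acts as the cathode; ions are reduced there and produced at the dilute (0.5 M) anode.
With n = 2, Ecell = −(0.0592/2)·log([dilute]/[conc]) = −(0.0592/2)·log(0.5/1.5) = +0.014 V.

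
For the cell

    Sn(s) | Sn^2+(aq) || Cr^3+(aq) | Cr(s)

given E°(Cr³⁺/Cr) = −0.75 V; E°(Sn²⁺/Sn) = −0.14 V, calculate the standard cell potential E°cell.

−0.61 V

By convention the left-hand electrode in cell notation is the anode (oxidation) and the right-hand electrode is the cathode (reduction).
E°cell = E°(right) − E°(left) = −0.75 − (−0.14) = −0.61 V.
The negative sign shows that, as written, the cell would require an external voltage to drive the reaction.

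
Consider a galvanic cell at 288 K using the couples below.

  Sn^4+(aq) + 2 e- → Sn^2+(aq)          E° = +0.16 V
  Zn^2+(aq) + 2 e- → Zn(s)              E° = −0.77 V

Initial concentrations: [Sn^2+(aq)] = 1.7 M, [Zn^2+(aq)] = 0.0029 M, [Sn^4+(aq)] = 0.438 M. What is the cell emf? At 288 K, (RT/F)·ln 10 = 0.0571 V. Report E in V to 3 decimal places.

+0.986 V

Since E°(Sn⁴⁺/Sn²⁺) > E°(Zn²⁺/Zn), Sn⁴⁺/Sn²⁺ serves as the cathode.
E°cell = E°cat − E°an = +0.16 − (−0.77) = +0.93 V; n = 2.
The balanced reaction is Sn^4+(aq) + Zn(s) → Sn^2+(aq) + Zn^2+(aq), so Q = ([Sn^2+(aq)]·[Zn^2+(aq)]) / [Sn^4+(aq)] = 0.0113 and log Q = −1.949.
By the Nernst equation, E = +0.93 − (0.0571/2)·(−1.949) = +0.986 V.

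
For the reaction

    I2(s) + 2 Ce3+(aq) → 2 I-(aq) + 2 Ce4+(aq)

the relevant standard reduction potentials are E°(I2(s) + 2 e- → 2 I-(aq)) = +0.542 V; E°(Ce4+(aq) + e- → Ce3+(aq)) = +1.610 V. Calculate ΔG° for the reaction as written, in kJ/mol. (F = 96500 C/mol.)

+206 kJ/mol

In the reaction as written I2(s) is reduced, so the I₂/I⁻ couple is the cathode and Ce⁴⁺/Ce³⁺ is the anode.
E°cell = +0.542 − (+1.610) = −1.068 V; balancing electrons gives n = 2.
ΔG° = −nFE°cell = −(2)(96500)(−1.068) J/mol = +206 kJ/mol.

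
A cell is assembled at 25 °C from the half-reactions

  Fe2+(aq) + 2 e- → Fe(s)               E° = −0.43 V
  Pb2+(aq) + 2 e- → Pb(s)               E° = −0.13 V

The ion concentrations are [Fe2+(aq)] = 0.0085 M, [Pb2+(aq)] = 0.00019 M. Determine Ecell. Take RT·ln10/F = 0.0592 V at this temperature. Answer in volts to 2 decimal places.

Pb²⁺/Pb is reduced (cathode, E° = −0.13 V) and Fe²⁺/Fe is oxidized (anode).
E°cell = E°cat − E°an = −0.13 − (−0.43) = +0.30 V; n = 2.
The balanced reaction is Pb2+(aq) + Fe(s) → Pb(s) + Fe2+(aq), so Q = [Fe2+(aq)] / [Pb2+(aq)] = 44.7 and log Q = 1.651.
E = E° − (0.0592/n)·log Q = +0.30 − (0.0592/2)(1.651) = +0.25 V.

+0.25 V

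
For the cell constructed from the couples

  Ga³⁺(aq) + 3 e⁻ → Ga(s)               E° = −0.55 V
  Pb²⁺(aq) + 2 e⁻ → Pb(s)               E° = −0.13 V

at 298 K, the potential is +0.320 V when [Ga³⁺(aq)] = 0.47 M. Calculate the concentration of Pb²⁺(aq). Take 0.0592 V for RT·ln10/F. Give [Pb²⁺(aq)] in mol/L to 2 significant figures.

0.00025 M

With Pb²⁺/Pb at the cathode and Ga³⁺/Ga at the anode, E°cell = −0.13 − (−0.55) = +0.42 V (n = 6).
Since E = E° − (0.0592/n)·log Q, log Q = n(E° − E)/0.0592 = 10.135.
Balancing electrons gives 3 Pb²⁺(aq) + 2 Ga(s) → 3 Pb(s) + 2 Ga³⁺(aq); thus Q = [Ga³⁺(aq)]^2 / [Pb²⁺(aq)]^3.
Solving for the unknown gives log [Pb²⁺(aq)] = −3.597, so [Pb²⁺(aq)] ≈ 0.00025 M.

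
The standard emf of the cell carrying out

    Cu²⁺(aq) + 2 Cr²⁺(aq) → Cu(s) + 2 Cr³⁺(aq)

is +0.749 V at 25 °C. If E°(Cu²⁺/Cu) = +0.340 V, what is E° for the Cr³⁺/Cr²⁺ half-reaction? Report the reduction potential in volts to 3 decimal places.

−0.409 V

In the reaction as written the Cu²⁺/Cu couple is reduced (cathode) and Cr³⁺/Cr²⁺ is oxidized (anode), so E°cell = E°(Cu²⁺/Cu) − E°(Cr³⁺/Cr²⁺).
E°(Cr³⁺/Cr²⁺) = E°(cathode) − E°cell = +0.340 − (+0.749) = −0.409 V.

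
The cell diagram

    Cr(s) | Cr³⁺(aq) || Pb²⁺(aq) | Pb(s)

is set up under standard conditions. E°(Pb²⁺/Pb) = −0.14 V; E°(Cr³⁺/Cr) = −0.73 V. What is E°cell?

By convention the left-hand electrode in cell notation is the anode (oxidation) and the right-hand electrode is the cathode (reduction).
E°cell = E°(right) − E°(left) = −0.14 − (−0.73) = +0.59 V.

+0.59 V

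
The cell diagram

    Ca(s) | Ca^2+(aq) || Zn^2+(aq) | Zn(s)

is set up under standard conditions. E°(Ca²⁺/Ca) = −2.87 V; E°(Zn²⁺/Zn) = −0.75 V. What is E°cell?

+2.12 V

By convention the left-hand electrode in cell notation is the anode (oxidation) and the right-hand electrode is the cathode (reduction).
E°cell = E°(right) − E°(left) = −0.75 − (−2.87) = +2.12 V.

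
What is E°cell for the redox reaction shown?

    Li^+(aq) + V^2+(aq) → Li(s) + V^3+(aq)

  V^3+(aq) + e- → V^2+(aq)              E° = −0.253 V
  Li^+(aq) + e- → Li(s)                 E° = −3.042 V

−2.789 V

Li^+(aq) gains electrons, so the Li⁺/Li couple is the cathode; the V³⁺/V²⁺ couple is the anode.
E°cell = E°(cathode) − E°(anode) = −3.042 − (−0.253) = −2.789 V.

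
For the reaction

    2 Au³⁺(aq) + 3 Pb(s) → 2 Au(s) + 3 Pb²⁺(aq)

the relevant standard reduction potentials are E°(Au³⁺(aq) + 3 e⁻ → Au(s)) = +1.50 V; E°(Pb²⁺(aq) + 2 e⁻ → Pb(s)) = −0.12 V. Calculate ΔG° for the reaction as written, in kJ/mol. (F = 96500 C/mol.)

−938 kJ/mol

In the reaction as written Au³⁺(aq) is reduced, so the Au³⁺/Au couple is the cathode and Pb²⁺/Pb is the anode.
E°cell = +1.50 − (−0.12) = +1.62 V; balancing electrons gives n = 6.
ΔG° = −nFE°cell = −(6)(96500)(+1.62) J/mol = −938 kJ/mol.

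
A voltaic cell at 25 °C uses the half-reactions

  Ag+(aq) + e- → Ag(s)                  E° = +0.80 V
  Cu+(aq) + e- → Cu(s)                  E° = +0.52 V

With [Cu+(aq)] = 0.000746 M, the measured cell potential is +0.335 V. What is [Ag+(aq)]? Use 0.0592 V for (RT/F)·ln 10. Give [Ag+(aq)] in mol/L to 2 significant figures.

The Ag⁺/Ag couple has the larger reduction potential, so it is the cathode: E°cell = +0.80 − (+0.52) = +0.28 V and n = 1.
Since E = E° − (0.0592/n)·log Q, log Q = n(E° − E)/0.0592 = −0.929.
Balancing electrons gives Ag+(aq) + Cu(s) → Ag(s) + Cu+(aq); thus Q = [Cu+(aq)] / [Ag+(aq)].
Substituting the known concentrations and solving, log [Ag+(aq)] = −2.198 and [Ag+(aq)] = 0.0063 M.

0.0063 M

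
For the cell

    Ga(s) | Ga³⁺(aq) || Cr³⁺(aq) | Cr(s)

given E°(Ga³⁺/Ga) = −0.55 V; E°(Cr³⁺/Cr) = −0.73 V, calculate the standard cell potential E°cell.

−0.18 V

By convention the left-hand electrode in cell notation is the anode (oxidation) and the right-hand electrode is the cathode (reduction).
E°cell = E°(right) − E°(left) = −0.73 − (−0.55) = −0.18 V.
The negative sign shows that, as written, the cell would require an external voltage to drive the reaction.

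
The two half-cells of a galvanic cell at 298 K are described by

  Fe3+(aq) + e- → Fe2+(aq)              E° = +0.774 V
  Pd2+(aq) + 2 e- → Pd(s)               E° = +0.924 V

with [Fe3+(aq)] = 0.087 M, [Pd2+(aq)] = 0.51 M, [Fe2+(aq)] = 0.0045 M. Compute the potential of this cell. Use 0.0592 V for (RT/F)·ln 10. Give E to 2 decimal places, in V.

The Pd²⁺/Pd couple has the more positive E°, so it is the cathode; Fe³⁺/Fe²⁺ is the anode.
E°cell = E°cat − E°an = +0.924 − (+0.774) = +0.150 V; n = 2.
The balanced reaction is Pd2+(aq) + 2 Fe2+(aq) → Pd(s) + 2 Fe3+(aq), so Q = [Fe3+(aq)]^2 / ([Pd2+(aq)]·[Fe2+(aq)]^2) = 733 and log Q = 2.865.
E = E° − (0.0592/n)·log Q = +0.150 − (0.0592/2)(2.865) = +0.07 V.

+0.07 V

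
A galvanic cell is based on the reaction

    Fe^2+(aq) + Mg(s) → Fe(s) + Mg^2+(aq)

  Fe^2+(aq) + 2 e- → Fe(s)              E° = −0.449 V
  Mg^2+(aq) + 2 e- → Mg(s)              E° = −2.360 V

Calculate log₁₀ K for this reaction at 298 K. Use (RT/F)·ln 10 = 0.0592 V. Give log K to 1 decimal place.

log K = 64.6

The Fe²⁺/Fe couple is reduced (cathode); E°cell = −0.449 − (−2.360) = +1.911 V with n = 2.
At equilibrium E = 0, so log K = nE°cell / 0.0592 = (2)(+1.911) / 0.0592 = 64.6.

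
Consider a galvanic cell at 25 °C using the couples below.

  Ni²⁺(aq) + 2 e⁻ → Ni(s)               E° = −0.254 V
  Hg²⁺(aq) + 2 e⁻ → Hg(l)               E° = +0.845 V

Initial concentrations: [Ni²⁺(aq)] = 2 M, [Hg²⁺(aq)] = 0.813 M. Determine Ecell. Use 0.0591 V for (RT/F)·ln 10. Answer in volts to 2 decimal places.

Since E°(Hg²⁺/Hg) > E°(Ni²⁺/Ni), Hg²⁺/Hg serves as the cathode.
E°cell = E°cat − E°an = +0.845 − (−0.254) = +1.099 V; n = 2.
For the overall reaction Hg²⁺(aq) + Ni(s) → Hg(l) + Ni²⁺(aq), Q = [Ni²⁺(aq)] / [Hg²⁺(aq)] = 2.46, giving log Q = 0.391.
Applying E = E° − (RT ln10/nF)·log Q gives +1.099 − (0.0591/2)(0.391) = +1.09 V.

+1.09 V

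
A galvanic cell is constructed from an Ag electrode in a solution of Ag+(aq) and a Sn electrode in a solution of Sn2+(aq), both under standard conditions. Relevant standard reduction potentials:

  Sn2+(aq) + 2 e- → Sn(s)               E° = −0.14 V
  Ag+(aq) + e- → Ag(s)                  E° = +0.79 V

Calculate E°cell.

Of the two couples in this cell, the one with the more positive reduction potential is reduced at the cathode: here that is Ag⁺/Ag (+0.79 V); Sn²⁺/Sn (−0.14 V) is the anode.
E°cell = E°(cathode) − E°(anode) = +0.79 − (−0.14) = +0.93 V.

+0.93 V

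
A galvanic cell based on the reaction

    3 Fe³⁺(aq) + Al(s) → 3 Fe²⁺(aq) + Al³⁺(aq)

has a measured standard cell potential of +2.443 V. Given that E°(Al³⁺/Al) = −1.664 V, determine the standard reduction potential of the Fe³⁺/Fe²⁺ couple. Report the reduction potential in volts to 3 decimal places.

+0.779 V

In the reaction as written the Fe³⁺/Fe²⁺ couple is reduced (cathode) and Al³⁺/Al is oxidized (anode), so E°cell = E°(Fe³⁺/Fe²⁺) − E°(Al³⁺/Al).
E°(Fe³⁺/Fe²⁺) = E°cell + E°(anode) = +2.443 + (−1.664) = +0.779 V.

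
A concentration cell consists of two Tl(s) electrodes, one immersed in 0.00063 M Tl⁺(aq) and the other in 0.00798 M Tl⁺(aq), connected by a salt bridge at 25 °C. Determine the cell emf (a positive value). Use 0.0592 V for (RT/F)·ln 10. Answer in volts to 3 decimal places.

0.065 V

For a concentration cell E°cell = 0, since both electrodes use the same couple.
The compartment with the higher Tl⁺(aq) concentration (0.00798 M) acts as the cathode; ions are reduced there and produced at the dilute (0.00063 M) anode.
With n = 1, Ecell = −(0.0592/1)·log([dilute]/[conc]) = −(0.0592/1)·log(0.00063/0.00798) = +0.065 V.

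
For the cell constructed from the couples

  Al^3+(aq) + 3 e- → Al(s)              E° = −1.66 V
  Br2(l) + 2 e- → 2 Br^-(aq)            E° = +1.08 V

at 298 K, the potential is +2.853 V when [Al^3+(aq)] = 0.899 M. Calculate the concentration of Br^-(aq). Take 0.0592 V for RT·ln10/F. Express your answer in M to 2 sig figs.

0.013 M

Br₂/Br⁻ is the cathode (higher E°); E°cell = +1.08 − (−1.66) = +2.74 V with n = 6.
Since E = E° − (0.0592/n)·log Q, log Q = n(E° − E)/0.0592 = −11.453.
Balancing electrons gives 3 Br2(l) + 2 Al(s) → 6 Br^-(aq) + 2 Al^3+(aq); thus Q = [Br^-(aq)]^6·[Al^3+(aq)]^2.
Solving for the unknown gives log [Br^-(aq)] = −1.893, so [Br^-(aq)] ≈ 0.013 M.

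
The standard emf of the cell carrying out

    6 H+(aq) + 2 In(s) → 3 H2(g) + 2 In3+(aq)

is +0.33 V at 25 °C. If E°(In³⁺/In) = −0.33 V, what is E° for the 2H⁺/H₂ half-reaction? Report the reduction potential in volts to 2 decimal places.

+0.00 V

In the reaction as written the 2H⁺/H₂ couple is reduced (cathode) and In³⁺/In is oxidized (anode), so E°cell = E°(2H⁺/H₂) − E°(In³⁺/In).
E°(2H⁺/H₂) = E°cell + E°(anode) = +0.33 + (−0.33) = +0.00 V.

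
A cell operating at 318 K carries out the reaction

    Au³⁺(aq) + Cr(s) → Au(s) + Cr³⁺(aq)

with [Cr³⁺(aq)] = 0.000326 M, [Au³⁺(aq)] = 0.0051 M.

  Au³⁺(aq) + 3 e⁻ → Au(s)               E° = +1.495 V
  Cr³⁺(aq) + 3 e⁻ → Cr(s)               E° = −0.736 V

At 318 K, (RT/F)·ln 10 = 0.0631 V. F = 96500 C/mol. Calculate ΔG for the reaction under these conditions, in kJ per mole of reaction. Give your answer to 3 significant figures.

The standard cell potential is +1.495 − (−0.736) = +2.231 V, with n = 3 electrons in the balanced equation.
Q = [Cr³⁺(aq)] / [Au³⁺(aq)] = 0.0639, so log Q = −1.194 and E = +2.231 − (0.0631/3)(−1.194) = +2.2561 V.
Then ΔG = −nFE = −3 × 96500 × +2.2561 J/mol = −653 kJ/mol.

−653 kJ/mol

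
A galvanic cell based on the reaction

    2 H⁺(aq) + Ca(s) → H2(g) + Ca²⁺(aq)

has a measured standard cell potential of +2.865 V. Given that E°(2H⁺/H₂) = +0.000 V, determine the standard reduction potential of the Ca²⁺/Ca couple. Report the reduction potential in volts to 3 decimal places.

−2.865 V

In the reaction as written the 2H⁺/H₂ couple is reduced (cathode) and Ca²⁺/Ca is oxidized (anode), so E°cell = E°(2H⁺/H₂) − E°(Ca²⁺/Ca).
E°(Ca²⁺/Ca) = E°(cathode) − E°cell = +0.000 − (+2.865) = −2.865 V.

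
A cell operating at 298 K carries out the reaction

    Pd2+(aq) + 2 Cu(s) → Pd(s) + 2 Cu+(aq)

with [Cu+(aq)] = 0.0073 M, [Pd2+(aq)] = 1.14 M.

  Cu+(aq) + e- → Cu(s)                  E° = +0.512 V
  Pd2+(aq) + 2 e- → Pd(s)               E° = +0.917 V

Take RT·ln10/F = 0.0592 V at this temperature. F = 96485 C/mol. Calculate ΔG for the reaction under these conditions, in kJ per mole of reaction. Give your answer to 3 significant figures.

With Pd²⁺/Pd reduced at the cathode, E°cell = +0.917 − (+0.512) = +0.405 V and n = 2.
The reaction quotient is [Cu+(aq)]^2 / [Pd2+(aq)] = 4.67×10^−5; by Nernst, E = +0.405 − (0.0592/2)(−4.330) = +0.5332 V.
Then ΔG = −nFE = −2 × 96485 × +0.5332 J/mol = −103 kJ/mol.

−103 kJ/mol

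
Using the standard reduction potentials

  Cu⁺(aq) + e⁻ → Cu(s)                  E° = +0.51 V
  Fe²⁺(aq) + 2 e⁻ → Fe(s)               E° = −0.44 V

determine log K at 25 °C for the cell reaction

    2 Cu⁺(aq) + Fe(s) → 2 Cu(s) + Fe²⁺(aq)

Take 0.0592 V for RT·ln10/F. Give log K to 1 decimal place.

The Cu⁺/Cu couple is reduced (cathode); E°cell = +0.51 − (−0.44) = +0.95 V with n = 2.
At equilibrium E = 0, so log K = nE°cell / 0.0592 = (2)(+0.95) / 0.0592 = 32.1.

log K = 32.1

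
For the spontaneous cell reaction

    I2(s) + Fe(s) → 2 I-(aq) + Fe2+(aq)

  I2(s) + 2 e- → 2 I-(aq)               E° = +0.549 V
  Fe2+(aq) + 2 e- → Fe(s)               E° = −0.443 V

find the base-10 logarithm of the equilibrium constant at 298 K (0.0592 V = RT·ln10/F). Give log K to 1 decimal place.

The I₂/I⁻ couple is reduced (cathode); E°cell = +0.549 − (−0.443) = +0.992 V with n = 2.
At equilibrium E = 0, so log K = nE°cell / 0.0592 = (2)(+0.992) / 0.0592 = 33.5.

log K = 33.5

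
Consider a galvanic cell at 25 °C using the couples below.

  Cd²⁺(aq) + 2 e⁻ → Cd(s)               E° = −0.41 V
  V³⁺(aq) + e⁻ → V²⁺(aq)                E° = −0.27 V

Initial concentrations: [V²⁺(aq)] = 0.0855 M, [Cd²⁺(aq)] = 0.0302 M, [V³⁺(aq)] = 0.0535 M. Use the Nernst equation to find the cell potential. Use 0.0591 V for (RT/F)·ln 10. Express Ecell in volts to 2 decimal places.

Since E°(V³⁺/V²⁺) > E°(Cd²⁺/Cd), V³⁺/V²⁺ serves as the cathode.
E°cell = −0.27 − (−0.41) = +0.14 V, with n = 2 electrons transferred.
For the overall reaction 2 V³⁺(aq) + Cd(s) → 2 V²⁺(aq) + Cd²⁺(aq), Q = ([V²⁺(aq)]^2·[Cd²⁺(aq)]) / [V³⁺(aq)]^2 = 0.0771, giving log Q = −1.113.
E = E° − (0.0591/n)·log Q = +0.14 − (0.0591/2)(−1.113) = +0.17 V.

+0.17 V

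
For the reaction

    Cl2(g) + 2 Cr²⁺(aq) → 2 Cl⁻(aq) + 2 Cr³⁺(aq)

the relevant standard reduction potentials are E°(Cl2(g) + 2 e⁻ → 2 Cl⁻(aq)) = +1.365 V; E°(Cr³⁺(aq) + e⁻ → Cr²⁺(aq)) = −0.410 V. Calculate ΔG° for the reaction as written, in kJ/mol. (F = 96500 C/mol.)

−343 kJ/mol

In the reaction as written Cl2(g) is reduced, so the Cl₂/Cl⁻ couple is the cathode and Cr³⁺/Cr²⁺ is the anode.
E°cell = +1.365 − (−0.410) = +1.775 V; balancing electrons gives n = 2.
ΔG° = −nFE°cell = −(2)(96500)(+1.775) J/mol = −343 kJ/mol.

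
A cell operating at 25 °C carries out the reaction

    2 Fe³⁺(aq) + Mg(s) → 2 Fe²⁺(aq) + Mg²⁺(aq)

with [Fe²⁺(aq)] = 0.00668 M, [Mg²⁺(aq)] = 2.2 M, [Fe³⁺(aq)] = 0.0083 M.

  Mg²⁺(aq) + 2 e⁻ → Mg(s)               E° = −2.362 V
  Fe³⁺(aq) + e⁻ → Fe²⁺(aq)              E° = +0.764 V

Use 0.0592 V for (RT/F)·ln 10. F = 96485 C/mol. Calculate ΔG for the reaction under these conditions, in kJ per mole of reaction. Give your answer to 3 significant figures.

−602 kJ/mol

With Fe³⁺/Fe²⁺ reduced at the cathode, E°cell = +0.764 − (−2.362) = +3.126 V and n = 2.
The reaction quotient is ([Fe²⁺(aq)]^2·[Mg²⁺(aq)]) / [Fe³⁺(aq)]^2 = 1.43; by Nernst, E = +3.126 − (0.0592/2)(0.154) = +3.1214 V.
Finally ΔG = −nFE = −(2)(96485 C/mol)(+3.1214 V) = −602 kJ/mol.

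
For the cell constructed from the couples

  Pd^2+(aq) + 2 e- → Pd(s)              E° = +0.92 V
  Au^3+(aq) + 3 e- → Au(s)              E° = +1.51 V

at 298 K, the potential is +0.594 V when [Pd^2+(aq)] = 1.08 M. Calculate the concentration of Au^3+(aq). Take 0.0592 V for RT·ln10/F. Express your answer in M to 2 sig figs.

Au³⁺/Au is the cathode (higher E°); E°cell = +1.51 − (+0.92) = +0.59 V with n = 6.
From the Nernst equation, log Q = n(E° − E)/0.0592 = 6·(+0.59 − (+0.594))/0.0592 = −0.405.
Balancing electrons gives 2 Au^3+(aq) + 3 Pd(s) → 2 Au(s) + 3 Pd^2+(aq); thus Q = [Pd^2+(aq)]^3 / [Au^3+(aq)]^2.
Isolating [Au^3+(aq)] in Q = 10^{−0.405} yields log [Au^3+(aq)] = 0.253, i.e. 1.8 M.

1.8 M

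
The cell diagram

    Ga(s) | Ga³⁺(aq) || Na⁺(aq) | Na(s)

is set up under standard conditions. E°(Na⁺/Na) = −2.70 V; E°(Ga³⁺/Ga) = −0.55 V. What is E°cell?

By convention the left-hand electrode in cell notation is the anode (oxidation) and the right-hand electrode is the cathode (reduction).
E°cell = E°(right) − E°(left) = −2.70 − (−0.55) = −2.15 V.
The negative sign shows that, as written, the cell would require an external voltage to drive the reaction.

−2.15 V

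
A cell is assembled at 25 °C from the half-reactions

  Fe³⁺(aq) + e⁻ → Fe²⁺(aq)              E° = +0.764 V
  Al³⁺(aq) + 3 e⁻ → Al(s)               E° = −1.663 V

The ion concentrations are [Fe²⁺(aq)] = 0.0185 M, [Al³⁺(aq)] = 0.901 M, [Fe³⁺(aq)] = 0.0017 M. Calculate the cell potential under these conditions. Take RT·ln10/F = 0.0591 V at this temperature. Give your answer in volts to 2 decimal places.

+2.37 V

Since E°(Fe³⁺/Fe²⁺) > E°(Al³⁺/Al), Fe³⁺/Fe²⁺ serves as the cathode.
The standard potential is +0.764 − (−1.663) = +2.427 V and the balanced reaction transfers n = 3 electrons.
Balancing gives 3 Fe³⁺(aq) + Al(s) → 3 Fe²⁺(aq) + Al³⁺(aq); hence Q = ([Fe²⁺(aq)]^3·[Al³⁺(aq)]) / [Fe³⁺(aq)]^3 = 1.16×10^3 (log Q = 3.065).
By the Nernst equation, E = +2.427 − (0.0591/3)·(3.065) = +2.37 V.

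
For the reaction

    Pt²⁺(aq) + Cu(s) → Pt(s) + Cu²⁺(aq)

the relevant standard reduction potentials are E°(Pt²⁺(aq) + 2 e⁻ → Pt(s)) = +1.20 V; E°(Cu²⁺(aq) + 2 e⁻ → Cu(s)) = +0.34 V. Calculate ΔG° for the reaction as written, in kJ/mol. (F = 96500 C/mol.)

−166 kJ/mol

In the reaction as written Pt²⁺(aq) is reduced, so the Pt²⁺/Pt couple is the cathode and Cu²⁺/Cu is the anode.
E°cell = +1.20 − (+0.34) = +0.86 V; balancing electrons gives n = 2.
ΔG° = −nFE°cell = −(2)(96500)(+0.86) J/mol = −166 kJ/mol.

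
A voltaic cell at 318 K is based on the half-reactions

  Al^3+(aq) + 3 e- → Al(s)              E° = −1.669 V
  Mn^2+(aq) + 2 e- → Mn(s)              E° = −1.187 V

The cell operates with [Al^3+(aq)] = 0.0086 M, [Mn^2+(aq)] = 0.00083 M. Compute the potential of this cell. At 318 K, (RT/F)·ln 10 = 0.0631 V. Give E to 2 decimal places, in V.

Since E°(Mn²⁺/Mn) > E°(Al³⁺/Al), Mn²⁺/Mn serves as the cathode.
The standard potential is −1.187 − (−1.669) = +0.482 V and the balanced reaction transfers n = 6 electrons.
The balanced reaction is 3 Mn^2+(aq) + 2 Al(s) → 3 Mn(s) + 2 Al^3+(aq), so Q = [Al^3+(aq)]^2 / [Mn^2+(aq)]^3 = 1.29×10^5 and log Q = 5.112.
By the Nernst equation, E = +0.482 − (0.0631/6)·(5.112) = +0.43 V.

+0.43 V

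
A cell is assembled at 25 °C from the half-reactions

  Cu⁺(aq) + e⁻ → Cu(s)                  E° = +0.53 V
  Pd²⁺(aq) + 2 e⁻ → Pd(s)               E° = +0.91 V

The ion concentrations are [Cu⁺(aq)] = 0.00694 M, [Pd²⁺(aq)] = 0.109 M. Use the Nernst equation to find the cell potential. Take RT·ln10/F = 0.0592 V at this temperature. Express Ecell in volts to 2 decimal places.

+0.48 V

Pd²⁺/Pd is reduced (cathode, E° = +0.91 V) and Cu⁺/Cu is oxidized (anode).
The standard potential is +0.91 − (+0.53) = +0.38 V and the balanced reaction transfers n = 2 electrons.
Balancing gives Pd²⁺(aq) + 2 Cu(s) → Pd(s) + 2 Cu⁺(aq); hence Q = [Cu⁺(aq)]^2 / [Pd²⁺(aq)] = 0.000442 (log Q = −3.355).
By the Nernst equation, E = +0.38 − (0.0592/2)·(−3.355) = +0.48 V.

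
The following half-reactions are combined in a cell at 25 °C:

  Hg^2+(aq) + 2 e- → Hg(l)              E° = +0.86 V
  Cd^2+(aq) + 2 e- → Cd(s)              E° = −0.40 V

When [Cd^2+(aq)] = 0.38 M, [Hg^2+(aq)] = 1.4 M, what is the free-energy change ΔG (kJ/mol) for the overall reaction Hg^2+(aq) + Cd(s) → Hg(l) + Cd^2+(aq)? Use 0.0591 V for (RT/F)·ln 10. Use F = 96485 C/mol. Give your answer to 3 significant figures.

E°cell = +0.86 − (−0.40) = +1.26 V; the balanced reaction transfers n = 2 electrons.
Here Q = [Cd^2+(aq)] / [Hg^2+(aq)] = 0.271 (log Q = −0.566), giving E = +1.26 − (0.0591/2)·(−0.566) = +1.2767 V.
Finally ΔG = −nFE = −(2)(96485 C/mol)(+1.2767 V) = −246 kJ/mol.

−246 kJ/mol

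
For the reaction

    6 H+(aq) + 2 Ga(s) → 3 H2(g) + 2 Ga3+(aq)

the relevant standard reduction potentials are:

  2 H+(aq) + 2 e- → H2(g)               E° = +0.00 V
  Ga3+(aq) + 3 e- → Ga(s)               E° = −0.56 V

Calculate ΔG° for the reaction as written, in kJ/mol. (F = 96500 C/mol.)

−324 kJ/mol

In the reaction as written H+(aq) is reduced, so the 2H⁺/H₂ couple is the cathode and Ga³⁺/Ga is the anode.
E°cell = +0.00 − (−0.56) = +0.56 V; balancing electrons gives n = 6.
ΔG° = −nFE°cell = −(6)(96500)(+0.56) J/mol = −324 kJ/mol.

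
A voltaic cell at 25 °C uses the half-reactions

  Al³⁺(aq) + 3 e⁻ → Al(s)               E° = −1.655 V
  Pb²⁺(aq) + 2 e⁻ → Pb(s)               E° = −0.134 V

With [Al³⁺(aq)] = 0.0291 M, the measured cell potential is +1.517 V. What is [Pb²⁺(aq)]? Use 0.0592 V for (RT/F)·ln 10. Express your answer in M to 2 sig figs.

The Pb²⁺/Pb couple has the larger reduction potential, so it is the cathode: E°cell = −0.134 − (−1.655) = +1.521 V and n = 6.
Since E = E° − (0.0592/n)·log Q, log Q = n(E° − E)/0.0592 = 0.405.
Balancing electrons gives 3 Pb²⁺(aq) + 2 Al(s) → 3 Pb(s) + 2 Al³⁺(aq); thus Q = [Al³⁺(aq)]^2 / [Pb²⁺(aq)]^3.
Solving for the unknown gives log [Pb²⁺(aq)] = −1.159, so [Pb²⁺(aq)] ≈ 0.069 M.

0.069 M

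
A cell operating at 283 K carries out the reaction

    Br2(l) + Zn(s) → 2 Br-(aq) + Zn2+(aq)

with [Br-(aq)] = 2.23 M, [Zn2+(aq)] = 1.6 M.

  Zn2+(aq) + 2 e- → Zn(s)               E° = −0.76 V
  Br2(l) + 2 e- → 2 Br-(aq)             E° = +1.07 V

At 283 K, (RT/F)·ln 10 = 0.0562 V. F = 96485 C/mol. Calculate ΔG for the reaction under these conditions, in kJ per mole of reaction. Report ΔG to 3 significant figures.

With Br₂/Br⁻ reduced at the cathode, E°cell = +1.07 − (−0.76) = +1.83 V and n = 2.
The reaction quotient is [Br-(aq)]^2·[Zn2+(aq)] = 7.96; by Nernst, E = +1.83 − (0.0562/2)(0.901) = +1.8047 V.
Then ΔG = −nFE = −2 × 96485 × +1.8047 J/mol = −348 kJ/mol.

−348 kJ/mol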